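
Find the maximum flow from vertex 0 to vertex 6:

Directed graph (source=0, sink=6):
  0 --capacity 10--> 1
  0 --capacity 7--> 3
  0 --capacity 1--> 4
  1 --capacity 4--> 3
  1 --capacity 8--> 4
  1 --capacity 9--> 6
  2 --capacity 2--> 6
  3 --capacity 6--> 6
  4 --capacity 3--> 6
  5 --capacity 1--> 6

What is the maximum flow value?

Computing max flow:
  Flow on (0->1): 10/10
  Flow on (0->3): 6/7
  Flow on (0->4): 1/1
  Flow on (1->4): 1/8
  Flow on (1->6): 9/9
  Flow on (3->6): 6/6
  Flow on (4->6): 2/3
Maximum flow = 17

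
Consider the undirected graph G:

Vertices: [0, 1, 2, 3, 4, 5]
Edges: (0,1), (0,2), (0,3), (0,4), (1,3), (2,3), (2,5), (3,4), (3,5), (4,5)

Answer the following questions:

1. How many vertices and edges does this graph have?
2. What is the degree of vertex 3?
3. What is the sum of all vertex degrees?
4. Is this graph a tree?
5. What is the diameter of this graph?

Count: 6 vertices, 10 edges.
Vertex 3 has neighbors [0, 1, 2, 4, 5], degree = 5.
Handshaking lemma: 2 * 10 = 20.
A tree on 6 vertices has 5 edges. This graph has 10 edges (5 extra). Not a tree.
Diameter (longest shortest path) = 2.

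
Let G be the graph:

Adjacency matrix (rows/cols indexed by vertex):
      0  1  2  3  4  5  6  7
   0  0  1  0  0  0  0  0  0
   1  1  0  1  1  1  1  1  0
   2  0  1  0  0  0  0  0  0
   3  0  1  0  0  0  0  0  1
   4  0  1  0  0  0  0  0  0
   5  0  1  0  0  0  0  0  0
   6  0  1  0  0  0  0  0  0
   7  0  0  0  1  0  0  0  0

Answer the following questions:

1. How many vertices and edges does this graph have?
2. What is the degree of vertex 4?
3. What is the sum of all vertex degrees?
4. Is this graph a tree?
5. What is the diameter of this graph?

Count: 8 vertices, 7 edges.
Vertex 4 has neighbors [1], degree = 1.
Handshaking lemma: 2 * 7 = 14.
A graph is a tree iff it is connected and has exactly n-1 edges. This graph is connected (all 8 vertices in one component) and has 8-1 = 7 edges. It is a tree.
Diameter (longest shortest path) = 3.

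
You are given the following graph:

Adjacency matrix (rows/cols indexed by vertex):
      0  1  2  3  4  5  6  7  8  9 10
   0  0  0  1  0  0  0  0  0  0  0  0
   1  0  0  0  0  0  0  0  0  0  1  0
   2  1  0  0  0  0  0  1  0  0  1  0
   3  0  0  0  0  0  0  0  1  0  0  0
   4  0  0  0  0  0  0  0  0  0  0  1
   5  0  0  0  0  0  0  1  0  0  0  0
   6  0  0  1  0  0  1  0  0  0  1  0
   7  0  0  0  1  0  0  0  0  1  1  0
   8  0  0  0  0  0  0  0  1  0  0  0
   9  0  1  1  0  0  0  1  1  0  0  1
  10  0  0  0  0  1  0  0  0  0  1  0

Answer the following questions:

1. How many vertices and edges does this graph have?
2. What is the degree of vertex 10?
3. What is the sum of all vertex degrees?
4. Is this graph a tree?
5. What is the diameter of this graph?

Count: 11 vertices, 11 edges.
Vertex 10 has neighbors [4, 9], degree = 2.
Handshaking lemma: 2 * 11 = 22.
A tree on 11 vertices has 10 edges. This graph has 11 edges (1 extra). Not a tree.
Diameter (longest shortest path) = 4.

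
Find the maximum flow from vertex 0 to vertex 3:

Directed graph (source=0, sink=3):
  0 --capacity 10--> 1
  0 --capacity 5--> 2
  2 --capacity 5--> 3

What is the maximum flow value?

Computing max flow:
  Flow on (0->2): 5/5
  Flow on (2->3): 5/5
Maximum flow = 5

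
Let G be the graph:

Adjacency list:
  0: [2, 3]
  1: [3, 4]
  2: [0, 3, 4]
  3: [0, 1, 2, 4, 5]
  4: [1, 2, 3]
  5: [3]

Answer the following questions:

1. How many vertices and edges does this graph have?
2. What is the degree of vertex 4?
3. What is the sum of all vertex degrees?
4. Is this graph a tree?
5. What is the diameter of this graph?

Count: 6 vertices, 8 edges.
Vertex 4 has neighbors [1, 2, 3], degree = 3.
Handshaking lemma: 2 * 8 = 16.
A tree on 6 vertices has 5 edges. This graph has 8 edges (3 extra). Not a tree.
Diameter (longest shortest path) = 2.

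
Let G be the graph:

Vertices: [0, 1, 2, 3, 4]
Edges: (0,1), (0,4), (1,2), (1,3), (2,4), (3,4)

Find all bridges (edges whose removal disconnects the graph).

No bridges found. The graph is 2-edge-connected (no single edge removal disconnects it).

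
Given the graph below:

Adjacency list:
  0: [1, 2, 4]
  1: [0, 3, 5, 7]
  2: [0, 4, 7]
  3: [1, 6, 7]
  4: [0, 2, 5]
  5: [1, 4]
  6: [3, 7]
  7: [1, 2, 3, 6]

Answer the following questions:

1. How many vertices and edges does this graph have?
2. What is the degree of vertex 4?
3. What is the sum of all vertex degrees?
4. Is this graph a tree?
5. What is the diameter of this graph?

Count: 8 vertices, 12 edges.
Vertex 4 has neighbors [0, 2, 5], degree = 3.
Handshaking lemma: 2 * 12 = 24.
A tree on 8 vertices has 7 edges. This graph has 12 edges (5 extra). Not a tree.
Diameter (longest shortest path) = 3.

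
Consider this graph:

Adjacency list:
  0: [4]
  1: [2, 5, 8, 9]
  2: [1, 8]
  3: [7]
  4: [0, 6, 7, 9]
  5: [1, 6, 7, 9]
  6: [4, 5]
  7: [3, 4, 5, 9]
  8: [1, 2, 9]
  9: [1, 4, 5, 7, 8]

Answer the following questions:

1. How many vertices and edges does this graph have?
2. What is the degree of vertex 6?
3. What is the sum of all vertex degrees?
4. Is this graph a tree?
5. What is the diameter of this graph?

Count: 10 vertices, 15 edges.
Vertex 6 has neighbors [4, 5], degree = 2.
Handshaking lemma: 2 * 15 = 30.
A tree on 10 vertices has 9 edges. This graph has 15 edges (6 extra). Not a tree.
Diameter (longest shortest path) = 4.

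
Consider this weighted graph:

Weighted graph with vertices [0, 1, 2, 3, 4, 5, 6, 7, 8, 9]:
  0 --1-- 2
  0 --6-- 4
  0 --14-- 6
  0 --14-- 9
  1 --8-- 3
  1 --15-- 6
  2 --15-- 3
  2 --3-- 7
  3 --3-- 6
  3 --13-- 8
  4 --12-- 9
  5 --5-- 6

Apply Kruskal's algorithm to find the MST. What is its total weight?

Applying Kruskal's algorithm (sort edges by weight, add if no cycle):
  Add (0,2) w=1
  Add (2,7) w=3
  Add (3,6) w=3
  Add (5,6) w=5
  Add (0,4) w=6
  Add (1,3) w=8
  Add (4,9) w=12
  Add (3,8) w=13
  Add (0,6) w=14
  Skip (0,9) w=14 (creates cycle)
  Skip (1,6) w=15 (creates cycle)
  Skip (2,3) w=15 (creates cycle)
MST weight = 65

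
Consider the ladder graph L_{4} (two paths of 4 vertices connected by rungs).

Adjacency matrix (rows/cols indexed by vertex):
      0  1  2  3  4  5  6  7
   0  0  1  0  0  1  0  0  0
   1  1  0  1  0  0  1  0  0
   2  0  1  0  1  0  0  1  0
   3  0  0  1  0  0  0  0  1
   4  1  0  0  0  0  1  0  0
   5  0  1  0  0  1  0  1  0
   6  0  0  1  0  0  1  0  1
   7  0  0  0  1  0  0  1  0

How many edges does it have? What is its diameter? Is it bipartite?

Ladder graph L_{4}: 4 rungs + 2 * (4-1) path edges = 4 + 6 = 10 edges.
Diameter = 4.
Ladder graphs are bipartite (alternating coloring along each path).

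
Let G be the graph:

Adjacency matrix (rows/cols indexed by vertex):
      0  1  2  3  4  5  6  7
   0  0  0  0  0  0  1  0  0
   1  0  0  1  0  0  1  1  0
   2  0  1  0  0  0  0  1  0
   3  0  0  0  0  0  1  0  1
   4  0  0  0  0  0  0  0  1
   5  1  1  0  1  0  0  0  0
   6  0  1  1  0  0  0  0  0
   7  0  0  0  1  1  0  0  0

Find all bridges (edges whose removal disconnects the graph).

A bridge is an edge whose removal increases the number of connected components.
Bridges found: (0,5), (1,5), (3,5), (3,7), (4,7)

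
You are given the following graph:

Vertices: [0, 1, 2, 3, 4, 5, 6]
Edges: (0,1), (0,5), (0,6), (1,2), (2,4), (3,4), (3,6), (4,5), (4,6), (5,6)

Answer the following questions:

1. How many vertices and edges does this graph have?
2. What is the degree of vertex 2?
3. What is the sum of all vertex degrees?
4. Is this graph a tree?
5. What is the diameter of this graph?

Count: 7 vertices, 10 edges.
Vertex 2 has neighbors [1, 4], degree = 2.
Handshaking lemma: 2 * 10 = 20.
A tree on 7 vertices has 6 edges. This graph has 10 edges (4 extra). Not a tree.
Diameter (longest shortest path) = 3.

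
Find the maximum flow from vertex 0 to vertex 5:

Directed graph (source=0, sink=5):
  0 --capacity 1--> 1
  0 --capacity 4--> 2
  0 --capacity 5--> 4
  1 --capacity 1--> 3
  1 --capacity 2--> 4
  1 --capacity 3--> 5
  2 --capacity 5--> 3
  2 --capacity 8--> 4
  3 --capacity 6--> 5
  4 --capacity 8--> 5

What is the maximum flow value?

Computing max flow:
  Flow on (0->1): 1/1
  Flow on (0->2): 4/4
  Flow on (0->4): 5/5
  Flow on (1->5): 1/3
  Flow on (2->3): 4/5
  Flow on (3->5): 4/6
  Flow on (4->5): 5/8
Maximum flow = 10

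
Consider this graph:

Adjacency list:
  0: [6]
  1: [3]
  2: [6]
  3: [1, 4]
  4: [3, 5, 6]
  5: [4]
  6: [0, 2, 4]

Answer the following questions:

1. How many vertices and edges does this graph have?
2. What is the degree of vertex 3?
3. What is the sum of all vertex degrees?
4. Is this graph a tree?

Count: 7 vertices, 6 edges.
Vertex 3 has neighbors [1, 4], degree = 2.
Handshaking lemma: 2 * 6 = 12.
A graph is a tree iff it is connected and has exactly n-1 edges. This graph is connected (all 7 vertices in one component) and has 7-1 = 6 edges. It is a tree.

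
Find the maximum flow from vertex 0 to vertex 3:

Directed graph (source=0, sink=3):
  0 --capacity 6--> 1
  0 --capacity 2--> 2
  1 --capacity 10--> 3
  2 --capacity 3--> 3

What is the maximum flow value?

Computing max flow:
  Flow on (0->1): 6/6
  Flow on (0->2): 2/2
  Flow on (1->3): 6/10
  Flow on (2->3): 2/3
Maximum flow = 8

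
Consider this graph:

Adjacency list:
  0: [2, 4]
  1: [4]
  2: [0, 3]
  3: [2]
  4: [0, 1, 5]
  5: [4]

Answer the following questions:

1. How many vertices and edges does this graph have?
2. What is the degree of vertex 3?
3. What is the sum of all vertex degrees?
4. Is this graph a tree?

Count: 6 vertices, 5 edges.
Vertex 3 has neighbors [2], degree = 1.
Handshaking lemma: 2 * 5 = 10.
A graph is a tree iff it is connected and has exactly n-1 edges. This graph is connected (all 6 vertices in one component) and has 6-1 = 5 edges. It is a tree.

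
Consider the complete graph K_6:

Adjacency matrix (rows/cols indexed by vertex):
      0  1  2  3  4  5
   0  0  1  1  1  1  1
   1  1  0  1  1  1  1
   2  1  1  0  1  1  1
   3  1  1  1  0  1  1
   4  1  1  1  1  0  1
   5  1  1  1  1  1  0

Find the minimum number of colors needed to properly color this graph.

In K_6, every vertex is adjacent to every other vertex.
Each vertex needs a unique color.
Chromatic number = 6.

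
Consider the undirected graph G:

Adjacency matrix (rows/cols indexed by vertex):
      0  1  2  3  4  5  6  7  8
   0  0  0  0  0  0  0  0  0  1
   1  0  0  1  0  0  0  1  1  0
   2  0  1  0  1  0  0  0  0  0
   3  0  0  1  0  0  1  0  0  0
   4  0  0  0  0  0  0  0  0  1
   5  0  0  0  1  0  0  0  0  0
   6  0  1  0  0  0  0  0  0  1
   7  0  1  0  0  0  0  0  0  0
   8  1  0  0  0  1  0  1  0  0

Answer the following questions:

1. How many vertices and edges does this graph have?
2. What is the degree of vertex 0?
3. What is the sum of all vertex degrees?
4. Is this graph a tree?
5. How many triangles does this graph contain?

Count: 9 vertices, 8 edges.
Vertex 0 has neighbors [8], degree = 1.
Handshaking lemma: 2 * 8 = 16.
A graph is a tree iff it is connected and has exactly n-1 edges. This graph is connected (all 9 vertices in one component) and has 9-1 = 8 edges. It is a tree.
Number of triangles = 0.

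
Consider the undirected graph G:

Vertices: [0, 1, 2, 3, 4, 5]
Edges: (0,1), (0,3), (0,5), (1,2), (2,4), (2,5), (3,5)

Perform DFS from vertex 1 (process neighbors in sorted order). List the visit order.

DFS from vertex 1 (neighbors processed in ascending order):
Visit order: 1, 0, 3, 5, 2, 4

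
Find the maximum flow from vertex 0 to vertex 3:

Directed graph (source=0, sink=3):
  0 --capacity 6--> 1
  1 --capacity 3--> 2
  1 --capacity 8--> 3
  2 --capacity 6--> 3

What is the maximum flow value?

Computing max flow:
  Flow on (0->1): 6/6
  Flow on (1->3): 6/8
Maximum flow = 6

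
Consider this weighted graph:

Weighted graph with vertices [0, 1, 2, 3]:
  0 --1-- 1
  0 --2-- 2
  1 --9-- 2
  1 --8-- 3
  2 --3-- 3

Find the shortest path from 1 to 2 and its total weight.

Using Dijkstra's algorithm from vertex 1:
Shortest path: 1 -> 0 -> 2
Total weight: 1 + 2 = 3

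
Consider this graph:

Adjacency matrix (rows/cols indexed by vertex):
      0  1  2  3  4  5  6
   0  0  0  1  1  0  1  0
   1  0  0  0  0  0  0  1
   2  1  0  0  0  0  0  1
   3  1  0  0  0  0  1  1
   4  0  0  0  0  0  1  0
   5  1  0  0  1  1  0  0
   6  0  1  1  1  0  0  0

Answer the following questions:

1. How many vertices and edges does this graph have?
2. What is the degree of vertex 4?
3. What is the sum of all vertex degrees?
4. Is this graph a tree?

Count: 7 vertices, 8 edges.
Vertex 4 has neighbors [5], degree = 1.
Handshaking lemma: 2 * 8 = 16.
A tree on 7 vertices has 6 edges. This graph has 8 edges (2 extra). Not a tree.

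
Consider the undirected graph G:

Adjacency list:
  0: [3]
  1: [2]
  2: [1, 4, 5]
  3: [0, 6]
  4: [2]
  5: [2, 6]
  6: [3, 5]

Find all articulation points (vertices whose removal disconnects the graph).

An articulation point is a vertex whose removal disconnects the graph.
Articulation points: [2, 3, 5, 6]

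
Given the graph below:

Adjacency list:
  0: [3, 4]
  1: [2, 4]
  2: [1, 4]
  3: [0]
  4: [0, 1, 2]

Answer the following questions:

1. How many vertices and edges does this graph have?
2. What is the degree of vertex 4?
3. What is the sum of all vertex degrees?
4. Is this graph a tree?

Count: 5 vertices, 5 edges.
Vertex 4 has neighbors [0, 1, 2], degree = 3.
Handshaking lemma: 2 * 5 = 10.
A tree on 5 vertices has 4 edges. This graph has 5 edges (1 extra). Not a tree.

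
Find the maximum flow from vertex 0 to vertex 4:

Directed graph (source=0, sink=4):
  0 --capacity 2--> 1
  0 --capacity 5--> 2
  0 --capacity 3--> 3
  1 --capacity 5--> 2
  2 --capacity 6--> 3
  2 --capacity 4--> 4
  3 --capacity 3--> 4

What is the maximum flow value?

Computing max flow:
  Flow on (0->1): 2/2
  Flow on (0->2): 2/5
  Flow on (0->3): 3/3
  Flow on (1->2): 2/5
  Flow on (2->4): 4/4
  Flow on (3->4): 3/3
Maximum flow = 7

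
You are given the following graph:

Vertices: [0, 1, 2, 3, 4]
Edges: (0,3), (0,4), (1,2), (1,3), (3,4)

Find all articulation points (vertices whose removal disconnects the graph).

An articulation point is a vertex whose removal disconnects the graph.
Articulation points: [1, 3]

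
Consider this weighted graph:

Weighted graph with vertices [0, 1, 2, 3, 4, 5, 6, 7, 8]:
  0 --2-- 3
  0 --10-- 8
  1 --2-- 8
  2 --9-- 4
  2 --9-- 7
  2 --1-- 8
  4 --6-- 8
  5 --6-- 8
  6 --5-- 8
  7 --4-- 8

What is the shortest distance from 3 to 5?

Using Dijkstra's algorithm from vertex 3:
Shortest path: 3 -> 0 -> 8 -> 5
Total weight: 2 + 10 + 6 = 18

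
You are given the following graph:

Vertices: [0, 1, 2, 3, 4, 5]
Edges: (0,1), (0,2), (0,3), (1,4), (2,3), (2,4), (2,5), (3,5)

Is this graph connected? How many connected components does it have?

Checking connectivity: the graph has 1 connected component(s).
All vertices are reachable from each other. The graph IS connected.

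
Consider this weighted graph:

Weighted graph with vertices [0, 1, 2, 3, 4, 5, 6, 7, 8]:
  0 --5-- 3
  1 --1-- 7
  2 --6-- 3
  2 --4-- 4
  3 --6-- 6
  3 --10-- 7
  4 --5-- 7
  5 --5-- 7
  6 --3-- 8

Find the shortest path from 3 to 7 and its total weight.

Using Dijkstra's algorithm from vertex 3:
Shortest path: 3 -> 7
Total weight: 10 = 10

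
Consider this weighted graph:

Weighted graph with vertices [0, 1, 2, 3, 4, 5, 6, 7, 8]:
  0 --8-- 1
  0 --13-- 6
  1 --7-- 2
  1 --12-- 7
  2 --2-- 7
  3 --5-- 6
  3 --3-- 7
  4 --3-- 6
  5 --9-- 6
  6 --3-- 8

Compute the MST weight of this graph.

Applying Kruskal's algorithm (sort edges by weight, add if no cycle):
  Add (2,7) w=2
  Add (3,7) w=3
  Add (4,6) w=3
  Add (6,8) w=3
  Add (3,6) w=5
  Add (1,2) w=7
  Add (0,1) w=8
  Add (5,6) w=9
  Skip (1,7) w=12 (creates cycle)
  Skip (0,6) w=13 (creates cycle)
MST weight = 40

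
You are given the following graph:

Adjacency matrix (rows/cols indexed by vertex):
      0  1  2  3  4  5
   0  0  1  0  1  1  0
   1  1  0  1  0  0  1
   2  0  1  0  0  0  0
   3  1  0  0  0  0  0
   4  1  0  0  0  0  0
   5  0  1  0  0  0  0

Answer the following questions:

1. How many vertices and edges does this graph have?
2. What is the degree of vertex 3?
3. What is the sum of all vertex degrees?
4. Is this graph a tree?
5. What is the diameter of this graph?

Count: 6 vertices, 5 edges.
Vertex 3 has neighbors [0], degree = 1.
Handshaking lemma: 2 * 5 = 10.
A graph is a tree iff it is connected and has exactly n-1 edges. This graph is connected (all 6 vertices in one component) and has 6-1 = 5 edges. It is a tree.
Diameter (longest shortest path) = 3.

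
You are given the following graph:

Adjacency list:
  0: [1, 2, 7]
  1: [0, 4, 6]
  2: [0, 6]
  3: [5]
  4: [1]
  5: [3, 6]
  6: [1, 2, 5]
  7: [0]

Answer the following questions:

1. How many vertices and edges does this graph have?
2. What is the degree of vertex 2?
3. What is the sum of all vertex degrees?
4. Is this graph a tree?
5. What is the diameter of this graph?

Count: 8 vertices, 8 edges.
Vertex 2 has neighbors [0, 6], degree = 2.
Handshaking lemma: 2 * 8 = 16.
A tree on 8 vertices has 7 edges. This graph has 8 edges (1 extra). Not a tree.
Diameter (longest shortest path) = 5.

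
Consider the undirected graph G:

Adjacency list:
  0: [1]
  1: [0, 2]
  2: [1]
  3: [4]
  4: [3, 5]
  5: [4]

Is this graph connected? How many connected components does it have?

Checking connectivity: the graph has 2 connected component(s).
Components: [[0, 1, 2], [3, 4, 5]]. The graph is NOT connected.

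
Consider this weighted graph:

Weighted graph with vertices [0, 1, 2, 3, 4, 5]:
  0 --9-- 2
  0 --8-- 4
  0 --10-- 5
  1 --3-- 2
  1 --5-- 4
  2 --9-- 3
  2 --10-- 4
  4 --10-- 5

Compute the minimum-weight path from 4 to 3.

Using Dijkstra's algorithm from vertex 4:
Shortest path: 4 -> 1 -> 2 -> 3
Total weight: 5 + 3 + 9 = 17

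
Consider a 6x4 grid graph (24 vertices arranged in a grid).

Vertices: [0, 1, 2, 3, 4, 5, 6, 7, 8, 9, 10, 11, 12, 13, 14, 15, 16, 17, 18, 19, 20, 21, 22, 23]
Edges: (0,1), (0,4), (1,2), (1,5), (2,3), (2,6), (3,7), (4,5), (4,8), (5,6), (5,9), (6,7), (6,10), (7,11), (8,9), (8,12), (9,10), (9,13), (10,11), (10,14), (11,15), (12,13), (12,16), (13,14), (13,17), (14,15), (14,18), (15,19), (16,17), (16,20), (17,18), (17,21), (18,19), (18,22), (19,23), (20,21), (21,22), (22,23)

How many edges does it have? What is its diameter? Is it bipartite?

A 6x4 grid has 20 vertical edges and 18 horizontal edges.
Total edges = 20 + 18 = 38.
Diameter = (6-1) + (4-1) = 8 (corner to opposite corner).
Grid graphs are bipartite (checkerboard coloring).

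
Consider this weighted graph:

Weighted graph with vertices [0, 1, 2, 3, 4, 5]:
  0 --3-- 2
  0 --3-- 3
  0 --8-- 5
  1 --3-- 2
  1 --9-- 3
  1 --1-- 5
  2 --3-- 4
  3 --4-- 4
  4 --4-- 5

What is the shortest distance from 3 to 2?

Using Dijkstra's algorithm from vertex 3:
Shortest path: 3 -> 0 -> 2
Total weight: 3 + 3 = 6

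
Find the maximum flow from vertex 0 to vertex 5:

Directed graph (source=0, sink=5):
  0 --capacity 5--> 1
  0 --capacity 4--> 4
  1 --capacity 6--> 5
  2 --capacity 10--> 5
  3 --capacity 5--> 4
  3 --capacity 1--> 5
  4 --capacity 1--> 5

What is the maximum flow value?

Computing max flow:
  Flow on (0->1): 5/5
  Flow on (0->4): 1/4
  Flow on (1->5): 5/6
  Flow on (4->5): 1/1
Maximum flow = 6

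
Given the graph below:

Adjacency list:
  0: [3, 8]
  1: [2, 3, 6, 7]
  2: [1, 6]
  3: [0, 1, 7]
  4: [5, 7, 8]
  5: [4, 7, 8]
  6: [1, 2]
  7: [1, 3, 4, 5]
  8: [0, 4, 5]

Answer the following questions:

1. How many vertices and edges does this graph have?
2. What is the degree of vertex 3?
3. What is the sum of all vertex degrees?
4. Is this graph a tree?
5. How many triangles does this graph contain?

Count: 9 vertices, 13 edges.
Vertex 3 has neighbors [0, 1, 7], degree = 3.
Handshaking lemma: 2 * 13 = 26.
A tree on 9 vertices has 8 edges. This graph has 13 edges (5 extra). Not a tree.
Number of triangles = 4.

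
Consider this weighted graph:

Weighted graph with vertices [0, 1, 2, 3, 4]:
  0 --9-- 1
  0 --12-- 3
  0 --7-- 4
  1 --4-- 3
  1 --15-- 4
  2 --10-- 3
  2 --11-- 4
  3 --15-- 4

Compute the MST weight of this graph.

Applying Kruskal's algorithm (sort edges by weight, add if no cycle):
  Add (1,3) w=4
  Add (0,4) w=7
  Add (0,1) w=9
  Add (2,3) w=10
  Skip (2,4) w=11 (creates cycle)
  Skip (0,3) w=12 (creates cycle)
  Skip (1,4) w=15 (creates cycle)
  Skip (3,4) w=15 (creates cycle)
MST weight = 30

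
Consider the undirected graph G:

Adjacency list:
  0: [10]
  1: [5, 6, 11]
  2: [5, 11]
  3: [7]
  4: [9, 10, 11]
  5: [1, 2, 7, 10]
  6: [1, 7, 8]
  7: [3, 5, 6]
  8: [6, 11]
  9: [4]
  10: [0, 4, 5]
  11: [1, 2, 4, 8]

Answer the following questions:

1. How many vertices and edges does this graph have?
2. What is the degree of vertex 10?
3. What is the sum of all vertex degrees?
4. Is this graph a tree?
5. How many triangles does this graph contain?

Count: 12 vertices, 15 edges.
Vertex 10 has neighbors [0, 4, 5], degree = 3.
Handshaking lemma: 2 * 15 = 30.
A tree on 12 vertices has 11 edges. This graph has 15 edges (4 extra). Not a tree.
Number of triangles = 0.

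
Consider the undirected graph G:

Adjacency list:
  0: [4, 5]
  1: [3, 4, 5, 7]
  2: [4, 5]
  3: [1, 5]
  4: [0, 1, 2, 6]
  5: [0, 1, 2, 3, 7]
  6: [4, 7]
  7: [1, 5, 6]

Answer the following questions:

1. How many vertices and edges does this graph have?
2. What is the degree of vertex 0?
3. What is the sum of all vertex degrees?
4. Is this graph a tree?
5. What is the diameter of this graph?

Count: 8 vertices, 12 edges.
Vertex 0 has neighbors [4, 5], degree = 2.
Handshaking lemma: 2 * 12 = 24.
A tree on 8 vertices has 7 edges. This graph has 12 edges (5 extra). Not a tree.
Diameter (longest shortest path) = 3.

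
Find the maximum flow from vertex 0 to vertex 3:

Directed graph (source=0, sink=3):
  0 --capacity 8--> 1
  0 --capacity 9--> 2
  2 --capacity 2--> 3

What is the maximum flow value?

Computing max flow:
  Flow on (0->2): 2/9
  Flow on (2->3): 2/2
Maximum flow = 2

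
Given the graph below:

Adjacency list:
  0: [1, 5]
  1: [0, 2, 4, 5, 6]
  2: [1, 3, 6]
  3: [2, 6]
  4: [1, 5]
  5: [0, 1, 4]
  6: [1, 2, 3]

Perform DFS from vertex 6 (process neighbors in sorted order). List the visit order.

DFS from vertex 6 (neighbors processed in ascending order):
Visit order: 6, 1, 0, 5, 4, 2, 3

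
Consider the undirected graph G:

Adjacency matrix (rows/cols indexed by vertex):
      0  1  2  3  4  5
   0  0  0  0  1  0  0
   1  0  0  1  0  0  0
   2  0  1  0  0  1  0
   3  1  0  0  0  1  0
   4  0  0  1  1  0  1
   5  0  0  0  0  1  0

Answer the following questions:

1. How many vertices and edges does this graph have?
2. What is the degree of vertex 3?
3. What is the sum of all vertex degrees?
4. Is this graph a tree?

Count: 6 vertices, 5 edges.
Vertex 3 has neighbors [0, 4], degree = 2.
Handshaking lemma: 2 * 5 = 10.
A graph is a tree iff it is connected and has exactly n-1 edges. This graph is connected (all 6 vertices in one component) and has 6-1 = 5 edges. It is a tree.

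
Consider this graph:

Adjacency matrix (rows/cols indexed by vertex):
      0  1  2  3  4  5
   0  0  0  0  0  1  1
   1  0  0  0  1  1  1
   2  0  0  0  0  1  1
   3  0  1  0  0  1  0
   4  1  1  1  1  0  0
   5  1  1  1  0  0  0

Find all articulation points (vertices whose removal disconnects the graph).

No articulation points. The graph is biconnected.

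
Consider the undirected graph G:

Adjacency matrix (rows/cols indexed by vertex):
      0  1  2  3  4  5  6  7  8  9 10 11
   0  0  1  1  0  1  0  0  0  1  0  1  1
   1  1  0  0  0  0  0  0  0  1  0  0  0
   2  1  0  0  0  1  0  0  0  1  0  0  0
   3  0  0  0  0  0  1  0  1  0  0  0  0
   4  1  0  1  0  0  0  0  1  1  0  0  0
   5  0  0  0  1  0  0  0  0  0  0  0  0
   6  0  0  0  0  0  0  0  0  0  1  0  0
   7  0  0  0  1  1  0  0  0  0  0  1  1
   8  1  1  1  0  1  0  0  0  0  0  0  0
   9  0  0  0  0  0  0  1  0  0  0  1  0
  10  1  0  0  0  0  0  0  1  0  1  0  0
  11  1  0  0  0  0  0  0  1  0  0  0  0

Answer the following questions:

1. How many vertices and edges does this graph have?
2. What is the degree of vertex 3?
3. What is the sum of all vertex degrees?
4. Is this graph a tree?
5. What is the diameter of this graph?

Count: 12 vertices, 17 edges.
Vertex 3 has neighbors [5, 7], degree = 2.
Handshaking lemma: 2 * 17 = 34.
A tree on 12 vertices has 11 edges. This graph has 17 edges (6 extra). Not a tree.
Diameter (longest shortest path) = 5.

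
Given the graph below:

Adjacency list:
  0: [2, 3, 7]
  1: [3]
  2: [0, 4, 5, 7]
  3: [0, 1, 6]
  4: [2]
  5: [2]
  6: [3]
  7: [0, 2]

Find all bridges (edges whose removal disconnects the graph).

A bridge is an edge whose removal increases the number of connected components.
Bridges found: (0,3), (1,3), (2,4), (2,5), (3,6)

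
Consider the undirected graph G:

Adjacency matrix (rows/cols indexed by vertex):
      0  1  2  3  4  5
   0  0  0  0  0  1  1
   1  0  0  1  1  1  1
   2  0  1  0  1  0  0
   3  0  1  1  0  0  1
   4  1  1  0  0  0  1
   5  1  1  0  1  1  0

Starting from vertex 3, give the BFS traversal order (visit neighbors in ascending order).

BFS from vertex 3 (neighbors processed in ascending order):
Visit order: 3, 1, 2, 5, 4, 0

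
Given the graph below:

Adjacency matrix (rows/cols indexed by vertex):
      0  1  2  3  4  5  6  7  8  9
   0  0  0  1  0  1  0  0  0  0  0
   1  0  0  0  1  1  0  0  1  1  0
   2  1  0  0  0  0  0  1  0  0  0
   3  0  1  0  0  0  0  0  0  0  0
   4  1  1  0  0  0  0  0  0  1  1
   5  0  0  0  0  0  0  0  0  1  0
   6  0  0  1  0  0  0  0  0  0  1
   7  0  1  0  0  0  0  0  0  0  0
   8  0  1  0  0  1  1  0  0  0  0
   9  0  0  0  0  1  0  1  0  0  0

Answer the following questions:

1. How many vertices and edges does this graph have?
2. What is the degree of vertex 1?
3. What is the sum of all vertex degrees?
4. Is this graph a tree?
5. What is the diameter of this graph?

Count: 10 vertices, 11 edges.
Vertex 1 has neighbors [3, 4, 7, 8], degree = 4.
Handshaking lemma: 2 * 11 = 22.
A tree on 10 vertices has 9 edges. This graph has 11 edges (2 extra). Not a tree.
Diameter (longest shortest path) = 4.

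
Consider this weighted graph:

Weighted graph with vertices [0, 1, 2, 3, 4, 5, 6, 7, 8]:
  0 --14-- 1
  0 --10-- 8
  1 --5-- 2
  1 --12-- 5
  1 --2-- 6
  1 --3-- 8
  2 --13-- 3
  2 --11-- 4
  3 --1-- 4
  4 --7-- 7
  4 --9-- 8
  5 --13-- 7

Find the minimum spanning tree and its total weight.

Applying Kruskal's algorithm (sort edges by weight, add if no cycle):
  Add (3,4) w=1
  Add (1,6) w=2
  Add (1,8) w=3
  Add (1,2) w=5
  Add (4,7) w=7
  Add (4,8) w=9
  Add (0,8) w=10
  Skip (2,4) w=11 (creates cycle)
  Add (1,5) w=12
  Skip (2,3) w=13 (creates cycle)
  Skip (5,7) w=13 (creates cycle)
  Skip (0,1) w=14 (creates cycle)
MST weight = 49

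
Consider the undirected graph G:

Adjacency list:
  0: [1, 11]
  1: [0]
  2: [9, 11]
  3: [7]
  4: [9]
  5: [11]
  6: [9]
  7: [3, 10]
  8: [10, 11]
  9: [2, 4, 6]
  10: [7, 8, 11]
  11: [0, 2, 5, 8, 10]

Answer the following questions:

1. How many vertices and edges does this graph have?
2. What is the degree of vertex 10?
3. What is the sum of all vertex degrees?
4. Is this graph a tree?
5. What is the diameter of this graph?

Count: 12 vertices, 12 edges.
Vertex 10 has neighbors [7, 8, 11], degree = 3.
Handshaking lemma: 2 * 12 = 24.
A tree on 12 vertices has 11 edges. This graph has 12 edges (1 extra). Not a tree.
Diameter (longest shortest path) = 6.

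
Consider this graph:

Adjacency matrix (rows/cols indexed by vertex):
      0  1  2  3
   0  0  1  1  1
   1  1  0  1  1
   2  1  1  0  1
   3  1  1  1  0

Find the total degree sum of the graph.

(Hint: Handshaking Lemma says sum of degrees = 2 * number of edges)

Count edges: 6 edges.
By Handshaking Lemma: sum of degrees = 2 * 6 = 12.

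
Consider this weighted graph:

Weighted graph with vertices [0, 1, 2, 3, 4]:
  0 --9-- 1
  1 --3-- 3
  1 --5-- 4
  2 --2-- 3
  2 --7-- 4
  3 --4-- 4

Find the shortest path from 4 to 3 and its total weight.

Using Dijkstra's algorithm from vertex 4:
Shortest path: 4 -> 3
Total weight: 4 = 4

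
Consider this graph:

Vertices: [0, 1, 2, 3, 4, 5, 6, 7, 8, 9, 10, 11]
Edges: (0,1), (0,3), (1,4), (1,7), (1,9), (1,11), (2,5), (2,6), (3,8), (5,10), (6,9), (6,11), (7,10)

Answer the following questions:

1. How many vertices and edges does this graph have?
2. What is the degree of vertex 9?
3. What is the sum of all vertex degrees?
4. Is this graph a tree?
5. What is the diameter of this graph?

Count: 12 vertices, 13 edges.
Vertex 9 has neighbors [1, 6], degree = 2.
Handshaking lemma: 2 * 13 = 26.
A tree on 12 vertices has 11 edges. This graph has 13 edges (2 extra). Not a tree.
Diameter (longest shortest path) = 6.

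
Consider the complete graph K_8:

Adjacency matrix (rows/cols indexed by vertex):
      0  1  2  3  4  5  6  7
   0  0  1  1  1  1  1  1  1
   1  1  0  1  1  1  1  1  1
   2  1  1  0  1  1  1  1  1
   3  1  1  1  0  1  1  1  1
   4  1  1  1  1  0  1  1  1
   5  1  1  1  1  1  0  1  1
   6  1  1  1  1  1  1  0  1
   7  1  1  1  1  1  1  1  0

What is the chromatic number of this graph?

In K_8, every vertex is adjacent to every other vertex.
Each vertex needs a unique color.
Chromatic number = 8.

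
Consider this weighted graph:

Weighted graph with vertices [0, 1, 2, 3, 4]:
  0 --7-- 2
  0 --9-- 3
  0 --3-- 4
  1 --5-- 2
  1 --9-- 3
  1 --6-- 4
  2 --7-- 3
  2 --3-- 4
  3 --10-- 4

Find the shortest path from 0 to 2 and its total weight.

Using Dijkstra's algorithm from vertex 0:
Shortest path: 0 -> 4 -> 2
Total weight: 3 + 3 = 6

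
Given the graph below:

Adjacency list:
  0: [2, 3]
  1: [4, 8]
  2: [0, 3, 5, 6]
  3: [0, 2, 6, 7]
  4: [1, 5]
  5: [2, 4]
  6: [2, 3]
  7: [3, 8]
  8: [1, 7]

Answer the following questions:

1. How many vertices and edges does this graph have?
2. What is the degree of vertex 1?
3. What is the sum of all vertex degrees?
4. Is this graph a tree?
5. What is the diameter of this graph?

Count: 9 vertices, 11 edges.
Vertex 1 has neighbors [4, 8], degree = 2.
Handshaking lemma: 2 * 11 = 22.
A tree on 9 vertices has 8 edges. This graph has 11 edges (3 extra). Not a tree.
Diameter (longest shortest path) = 4.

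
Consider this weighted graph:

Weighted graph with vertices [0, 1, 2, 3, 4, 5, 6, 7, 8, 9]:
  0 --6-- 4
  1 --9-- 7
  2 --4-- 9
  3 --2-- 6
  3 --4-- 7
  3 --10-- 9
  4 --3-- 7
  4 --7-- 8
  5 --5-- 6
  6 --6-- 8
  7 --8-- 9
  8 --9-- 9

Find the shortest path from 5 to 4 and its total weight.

Using Dijkstra's algorithm from vertex 5:
Shortest path: 5 -> 6 -> 3 -> 7 -> 4
Total weight: 5 + 2 + 4 + 3 = 14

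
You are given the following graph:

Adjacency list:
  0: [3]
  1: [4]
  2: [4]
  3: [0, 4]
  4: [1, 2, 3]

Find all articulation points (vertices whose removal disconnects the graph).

An articulation point is a vertex whose removal disconnects the graph.
Articulation points: [3, 4]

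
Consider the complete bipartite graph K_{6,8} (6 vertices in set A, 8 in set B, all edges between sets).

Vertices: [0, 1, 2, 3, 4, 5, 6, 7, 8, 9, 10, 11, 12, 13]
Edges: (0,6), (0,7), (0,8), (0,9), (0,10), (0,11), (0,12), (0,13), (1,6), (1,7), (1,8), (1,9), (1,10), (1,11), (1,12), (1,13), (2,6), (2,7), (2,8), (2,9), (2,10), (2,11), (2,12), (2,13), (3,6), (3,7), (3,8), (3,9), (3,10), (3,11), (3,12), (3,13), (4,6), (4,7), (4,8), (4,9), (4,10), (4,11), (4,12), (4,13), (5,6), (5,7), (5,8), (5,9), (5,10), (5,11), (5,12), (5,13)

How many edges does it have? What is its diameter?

K_{6,8} has 6 * 8 = 48 edges.
Any vertex reaches any opposite-side vertex in 1 step; same-side vertices reach in 2 steps via any opposite-side vertex.
Diameter = 2.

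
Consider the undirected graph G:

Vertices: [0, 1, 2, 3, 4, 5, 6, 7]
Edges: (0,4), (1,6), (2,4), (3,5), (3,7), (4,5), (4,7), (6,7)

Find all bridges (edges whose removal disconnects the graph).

A bridge is an edge whose removal increases the number of connected components.
Bridges found: (0,4), (1,6), (2,4), (6,7)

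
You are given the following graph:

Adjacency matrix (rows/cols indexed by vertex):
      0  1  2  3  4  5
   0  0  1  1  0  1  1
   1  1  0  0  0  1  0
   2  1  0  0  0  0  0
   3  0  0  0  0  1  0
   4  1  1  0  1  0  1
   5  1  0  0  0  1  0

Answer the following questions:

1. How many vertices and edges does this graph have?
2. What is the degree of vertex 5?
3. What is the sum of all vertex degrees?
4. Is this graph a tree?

Count: 6 vertices, 7 edges.
Vertex 5 has neighbors [0, 4], degree = 2.
Handshaking lemma: 2 * 7 = 14.
A tree on 6 vertices has 5 edges. This graph has 7 edges (2 extra). Not a tree.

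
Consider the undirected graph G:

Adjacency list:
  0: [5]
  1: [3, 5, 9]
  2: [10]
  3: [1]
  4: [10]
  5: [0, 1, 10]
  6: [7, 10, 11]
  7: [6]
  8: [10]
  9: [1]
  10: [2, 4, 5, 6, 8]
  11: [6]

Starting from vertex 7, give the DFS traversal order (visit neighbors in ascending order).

DFS from vertex 7 (neighbors processed in ascending order):
Visit order: 7, 6, 10, 2, 4, 5, 0, 1, 3, 9, 8, 11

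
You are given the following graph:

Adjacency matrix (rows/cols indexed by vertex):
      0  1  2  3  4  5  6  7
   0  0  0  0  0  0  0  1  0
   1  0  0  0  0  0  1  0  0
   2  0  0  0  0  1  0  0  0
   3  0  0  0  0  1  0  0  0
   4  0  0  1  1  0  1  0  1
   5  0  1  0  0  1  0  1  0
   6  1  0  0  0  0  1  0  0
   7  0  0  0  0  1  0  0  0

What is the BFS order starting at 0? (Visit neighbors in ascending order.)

BFS from vertex 0 (neighbors processed in ascending order):
Visit order: 0, 6, 5, 1, 4, 2, 3, 7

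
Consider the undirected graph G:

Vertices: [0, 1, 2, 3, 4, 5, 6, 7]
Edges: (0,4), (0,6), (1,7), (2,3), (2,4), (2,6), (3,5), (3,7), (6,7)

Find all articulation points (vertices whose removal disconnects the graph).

An articulation point is a vertex whose removal disconnects the graph.
Articulation points: [3, 7]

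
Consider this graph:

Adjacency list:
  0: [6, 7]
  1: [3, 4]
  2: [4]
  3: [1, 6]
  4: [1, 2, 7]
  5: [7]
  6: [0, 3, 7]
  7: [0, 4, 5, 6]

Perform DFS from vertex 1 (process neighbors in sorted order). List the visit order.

DFS from vertex 1 (neighbors processed in ascending order):
Visit order: 1, 3, 6, 0, 7, 4, 2, 5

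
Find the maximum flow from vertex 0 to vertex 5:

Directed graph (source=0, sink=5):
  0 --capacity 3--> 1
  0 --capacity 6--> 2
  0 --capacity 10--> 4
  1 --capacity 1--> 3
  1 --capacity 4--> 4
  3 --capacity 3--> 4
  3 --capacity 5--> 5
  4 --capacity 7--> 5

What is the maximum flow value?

Computing max flow:
  Flow on (0->1): 1/3
  Flow on (0->4): 7/10
  Flow on (1->3): 1/1
  Flow on (3->5): 1/5
  Flow on (4->5): 7/7
Maximum flow = 8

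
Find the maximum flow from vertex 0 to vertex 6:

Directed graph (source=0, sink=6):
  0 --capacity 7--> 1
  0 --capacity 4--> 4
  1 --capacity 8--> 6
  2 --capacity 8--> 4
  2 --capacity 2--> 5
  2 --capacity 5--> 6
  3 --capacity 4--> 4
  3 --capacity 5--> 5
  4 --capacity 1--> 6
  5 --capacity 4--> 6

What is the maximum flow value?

Computing max flow:
  Flow on (0->1): 7/7
  Flow on (0->4): 1/4
  Flow on (1->6): 7/8
  Flow on (4->6): 1/1
Maximum flow = 8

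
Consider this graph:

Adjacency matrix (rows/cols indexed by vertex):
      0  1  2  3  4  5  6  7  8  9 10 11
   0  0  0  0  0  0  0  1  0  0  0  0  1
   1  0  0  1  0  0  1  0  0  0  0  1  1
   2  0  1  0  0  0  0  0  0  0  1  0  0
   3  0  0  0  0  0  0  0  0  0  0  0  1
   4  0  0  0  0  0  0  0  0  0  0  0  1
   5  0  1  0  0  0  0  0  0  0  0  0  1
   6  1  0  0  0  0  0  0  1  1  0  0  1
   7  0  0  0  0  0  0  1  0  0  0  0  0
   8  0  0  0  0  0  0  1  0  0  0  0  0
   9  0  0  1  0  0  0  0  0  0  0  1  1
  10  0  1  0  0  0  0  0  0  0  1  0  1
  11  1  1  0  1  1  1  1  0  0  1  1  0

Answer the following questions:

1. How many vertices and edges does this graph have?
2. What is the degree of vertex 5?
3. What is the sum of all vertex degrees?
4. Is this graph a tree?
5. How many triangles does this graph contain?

Count: 12 vertices, 16 edges.
Vertex 5 has neighbors [1, 11], degree = 2.
Handshaking lemma: 2 * 16 = 32.
A tree on 12 vertices has 11 edges. This graph has 16 edges (5 extra). Not a tree.
Number of triangles = 4.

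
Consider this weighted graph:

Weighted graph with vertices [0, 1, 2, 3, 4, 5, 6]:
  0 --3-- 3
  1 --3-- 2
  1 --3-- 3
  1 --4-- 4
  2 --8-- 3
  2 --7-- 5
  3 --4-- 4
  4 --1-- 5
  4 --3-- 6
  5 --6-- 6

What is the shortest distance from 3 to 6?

Using Dijkstra's algorithm from vertex 3:
Shortest path: 3 -> 4 -> 6
Total weight: 4 + 3 = 7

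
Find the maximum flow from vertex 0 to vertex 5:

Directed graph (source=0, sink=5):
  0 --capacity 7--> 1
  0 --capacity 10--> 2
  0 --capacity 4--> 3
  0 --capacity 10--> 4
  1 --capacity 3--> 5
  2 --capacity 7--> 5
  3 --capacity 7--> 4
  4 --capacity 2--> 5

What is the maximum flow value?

Computing max flow:
  Flow on (0->1): 3/7
  Flow on (0->2): 7/10
  Flow on (0->4): 2/10
  Flow on (1->5): 3/3
  Flow on (2->5): 7/7
  Flow on (4->5): 2/2
Maximum flow = 12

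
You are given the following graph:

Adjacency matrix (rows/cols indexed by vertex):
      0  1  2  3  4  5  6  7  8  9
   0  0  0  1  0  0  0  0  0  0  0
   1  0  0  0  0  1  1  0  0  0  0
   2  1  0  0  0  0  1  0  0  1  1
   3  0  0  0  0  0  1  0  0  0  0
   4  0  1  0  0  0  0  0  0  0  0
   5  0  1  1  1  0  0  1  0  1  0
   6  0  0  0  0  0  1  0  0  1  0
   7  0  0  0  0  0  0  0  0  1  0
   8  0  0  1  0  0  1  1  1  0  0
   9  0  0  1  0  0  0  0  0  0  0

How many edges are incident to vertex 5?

Vertex 5 has neighbors [1, 2, 3, 6, 8], so deg(5) = 5.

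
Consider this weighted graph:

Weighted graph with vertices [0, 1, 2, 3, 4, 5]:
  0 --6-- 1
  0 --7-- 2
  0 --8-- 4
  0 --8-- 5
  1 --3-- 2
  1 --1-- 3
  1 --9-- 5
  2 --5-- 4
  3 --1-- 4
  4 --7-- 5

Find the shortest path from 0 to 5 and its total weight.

Using Dijkstra's algorithm from vertex 0:
Shortest path: 0 -> 5
Total weight: 8 = 8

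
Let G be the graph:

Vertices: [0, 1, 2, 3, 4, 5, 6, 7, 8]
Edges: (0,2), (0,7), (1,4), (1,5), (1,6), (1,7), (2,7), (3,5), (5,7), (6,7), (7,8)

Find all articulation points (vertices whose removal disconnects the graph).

An articulation point is a vertex whose removal disconnects the graph.
Articulation points: [1, 5, 7]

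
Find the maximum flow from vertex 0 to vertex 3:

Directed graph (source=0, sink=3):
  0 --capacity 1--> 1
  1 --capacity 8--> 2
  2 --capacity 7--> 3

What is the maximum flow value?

Computing max flow:
  Flow on (0->1): 1/1
  Flow on (1->2): 1/8
  Flow on (2->3): 1/7
Maximum flow = 1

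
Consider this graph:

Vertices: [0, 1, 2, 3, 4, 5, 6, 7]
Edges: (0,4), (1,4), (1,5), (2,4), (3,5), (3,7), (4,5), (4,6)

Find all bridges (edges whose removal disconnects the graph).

A bridge is an edge whose removal increases the number of connected components.
Bridges found: (0,4), (2,4), (3,5), (3,7), (4,6)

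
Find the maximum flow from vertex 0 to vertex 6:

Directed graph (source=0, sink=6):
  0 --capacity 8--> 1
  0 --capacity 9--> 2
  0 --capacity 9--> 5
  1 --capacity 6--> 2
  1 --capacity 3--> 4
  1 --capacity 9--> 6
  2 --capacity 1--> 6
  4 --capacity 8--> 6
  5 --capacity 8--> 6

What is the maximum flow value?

Computing max flow:
  Flow on (0->1): 8/8
  Flow on (0->2): 1/9
  Flow on (0->5): 8/9
  Flow on (1->6): 8/9
  Flow on (2->6): 1/1
  Flow on (5->6): 8/8
Maximum flow = 17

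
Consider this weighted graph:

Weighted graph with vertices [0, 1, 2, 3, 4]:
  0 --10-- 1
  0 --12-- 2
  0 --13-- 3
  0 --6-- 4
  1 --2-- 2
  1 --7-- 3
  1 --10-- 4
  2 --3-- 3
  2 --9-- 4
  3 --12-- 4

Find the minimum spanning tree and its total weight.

Applying Kruskal's algorithm (sort edges by weight, add if no cycle):
  Add (1,2) w=2
  Add (2,3) w=3
  Add (0,4) w=6
  Skip (1,3) w=7 (creates cycle)
  Add (2,4) w=9
  Skip (0,1) w=10 (creates cycle)
  Skip (1,4) w=10 (creates cycle)
  Skip (0,2) w=12 (creates cycle)
  Skip (3,4) w=12 (creates cycle)
  Skip (0,3) w=13 (creates cycle)
MST weight = 20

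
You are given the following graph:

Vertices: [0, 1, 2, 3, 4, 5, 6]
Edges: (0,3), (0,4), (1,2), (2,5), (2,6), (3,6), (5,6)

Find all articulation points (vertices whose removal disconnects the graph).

An articulation point is a vertex whose removal disconnects the graph.
Articulation points: [0, 2, 3, 6]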